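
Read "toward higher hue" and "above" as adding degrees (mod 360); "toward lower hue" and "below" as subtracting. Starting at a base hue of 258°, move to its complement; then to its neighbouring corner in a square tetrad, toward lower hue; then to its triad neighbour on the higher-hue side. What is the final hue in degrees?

+180° (complement): 258 + 180 = 438 → 438 − 360 = 78°
−90° (square ↓): 78 − 90 = -12 → -12 + 360 = 348°
+120° (triadic ↑): 348 + 120 = 468 → 468 − 360 = 108°

108°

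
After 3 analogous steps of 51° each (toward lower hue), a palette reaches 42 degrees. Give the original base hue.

3 steps of 51° (toward lower hue) give a net shift of −153°.
Start = end − shift: 42 + 153 = 195°

195°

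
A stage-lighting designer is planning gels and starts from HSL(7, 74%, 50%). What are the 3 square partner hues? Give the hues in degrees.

97°, 187° and 277°

A square tetradic scheme places four hues every 90°.
7 + 90 = 97°
7 + 180 = 187°
7 + 270 = 277°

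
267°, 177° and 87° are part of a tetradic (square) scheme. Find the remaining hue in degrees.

A square tetradic scheme places four hues every 90°.
The full set through 87° is {87°, 177°, 267°, 357°}.
Given {87°, 177°, 267°}, the missing hue is 357°.

357°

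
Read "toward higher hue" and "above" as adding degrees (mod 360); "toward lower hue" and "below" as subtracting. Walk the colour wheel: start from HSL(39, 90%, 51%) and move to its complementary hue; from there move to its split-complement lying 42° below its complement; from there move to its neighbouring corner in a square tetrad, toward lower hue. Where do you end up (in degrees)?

39 + 180 = 219°   (complement)
219 + 138 = 357°   (split-comp 42° ↓)
357 − 90 = 267°   (square ↓)

267°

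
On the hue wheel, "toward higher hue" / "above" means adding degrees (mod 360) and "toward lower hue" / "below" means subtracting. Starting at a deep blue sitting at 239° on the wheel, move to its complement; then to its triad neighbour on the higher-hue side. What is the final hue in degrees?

179°

+180° (complement): 239 + 180 = 419 → 419 − 360 = 59°
+120° (triadic ↑): 59 + 120 = 179°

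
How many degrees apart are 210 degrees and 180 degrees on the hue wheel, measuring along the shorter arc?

|210 − 180| = 30.
30 ≤ 180, so the shorter arc is 30°.

30°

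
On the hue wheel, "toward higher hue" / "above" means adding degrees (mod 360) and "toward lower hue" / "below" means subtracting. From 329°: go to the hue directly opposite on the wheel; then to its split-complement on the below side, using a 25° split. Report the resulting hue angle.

complement +180°: 329 + 180 = 509 → 509 − 360 = 149°
split-comp 25° ↓ +155°: 149 + 155 = 304°

304°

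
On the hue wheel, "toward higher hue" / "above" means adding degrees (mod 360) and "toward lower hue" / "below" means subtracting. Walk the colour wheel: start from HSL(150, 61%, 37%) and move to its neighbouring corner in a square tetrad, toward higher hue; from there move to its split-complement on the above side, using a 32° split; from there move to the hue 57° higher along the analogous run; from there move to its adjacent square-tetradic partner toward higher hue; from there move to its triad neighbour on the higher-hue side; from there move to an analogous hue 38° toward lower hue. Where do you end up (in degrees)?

321°

+90° (square ↑): 150 + 90 = 240°
+212° (split-comp 32° ↑): 240 + 212 = 452 → 452 − 360 = 92°
+57° (analog 57° ↑): 92 + 57 = 149°
+90° (square ↑): 149 + 90 = 239°
+120° (triadic ↑): 239 + 120 = 359°
−38° (analog 38° ↓): 359 − 38 = 321°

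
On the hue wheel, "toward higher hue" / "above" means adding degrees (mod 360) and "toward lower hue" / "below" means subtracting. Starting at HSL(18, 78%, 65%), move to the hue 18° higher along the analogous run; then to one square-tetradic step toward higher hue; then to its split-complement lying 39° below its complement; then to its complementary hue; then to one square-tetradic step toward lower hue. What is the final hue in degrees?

357°

+18° (analog 18° ↑): 18 + 18 = 36°
+90° (square ↑): 36 + 90 = 126°
+141° (split-comp 39° ↓): 126 + 141 = 267°
+180° (complement): 267 + 180 = 447 → 447 − 360 = 87°
−90° (square ↓): 87 − 90 = -3 → -3 + 360 = 357°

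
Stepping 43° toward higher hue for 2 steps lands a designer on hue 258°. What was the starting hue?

2 steps of 43° (toward higher hue) give a net shift of +86°.
Start = end − shift: 258 − 86 = 172°

172°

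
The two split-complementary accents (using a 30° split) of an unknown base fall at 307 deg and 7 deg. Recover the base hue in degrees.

The accents sit 30° either side of the complement, so the complement is their short-arc midpoint on the wheel.
Short-arc midpoint of 307° and 7°: 337°.
Base is 180° from the complement: 337 − 180 = 157°

157°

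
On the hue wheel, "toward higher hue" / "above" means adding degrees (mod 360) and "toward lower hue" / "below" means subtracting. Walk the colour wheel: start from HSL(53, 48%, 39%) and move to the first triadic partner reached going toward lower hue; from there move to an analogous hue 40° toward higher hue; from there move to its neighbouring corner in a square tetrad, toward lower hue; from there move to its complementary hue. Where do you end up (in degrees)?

63°

triadic ↓ −120°: 53 − 120 = -67 → -67 + 360 = 293°
analog 40° ↑ +40°: 293 + 40 = 333°
square ↓ −90°: 333 − 90 = 243°
complement +180°: 243 + 180 = 423 → 423 − 360 = 63°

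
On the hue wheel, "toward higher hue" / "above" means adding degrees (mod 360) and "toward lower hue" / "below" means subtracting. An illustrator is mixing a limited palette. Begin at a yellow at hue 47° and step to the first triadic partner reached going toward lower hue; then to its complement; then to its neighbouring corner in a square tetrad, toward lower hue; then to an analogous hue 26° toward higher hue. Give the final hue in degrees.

47 − 120 = -73 → -73 + 360 = 287°   (triadic ↓)
287 + 180 = 467 → 467 − 360 = 107°   (complement)
107 − 90 = 17°   (square ↓)
17 + 26 = 43°   (analog 26° ↑)

43°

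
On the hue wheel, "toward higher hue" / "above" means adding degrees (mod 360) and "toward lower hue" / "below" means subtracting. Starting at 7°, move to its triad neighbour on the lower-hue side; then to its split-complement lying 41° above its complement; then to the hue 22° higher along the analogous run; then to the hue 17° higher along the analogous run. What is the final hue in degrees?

triadic ↓ −120°: 7 − 120 = -113 → -113 + 360 = 247°
split-comp 41° ↑ +221°: 247 + 221 = 468 → 468 − 360 = 108°
analog 22° ↑ +22°: 108 + 22 = 130°
analog 17° ↑ +17°: 130 + 17 = 147°

147°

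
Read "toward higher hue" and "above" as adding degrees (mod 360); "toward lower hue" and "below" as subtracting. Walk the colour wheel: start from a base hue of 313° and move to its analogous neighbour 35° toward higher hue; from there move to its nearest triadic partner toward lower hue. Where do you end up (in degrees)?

313 + 35 = 348°   (analog 35° ↑)
348 − 120 = 228°   (triadic ↓)

228°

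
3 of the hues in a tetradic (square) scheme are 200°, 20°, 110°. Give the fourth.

A square tetradic scheme places four hues every 90°.
The full set through 20° is {20°, 110°, 200°, 290°}.
Given {20°, 110°, 200°}, the missing hue is 290°.

290°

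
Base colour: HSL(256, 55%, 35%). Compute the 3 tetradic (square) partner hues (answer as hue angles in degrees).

A square tetradic scheme places four hues every 90°.
256 + 90 = 346°
256 + 180 = 436 → 436 − 360 = 76°
256 + 270 = 526 → 526 − 360 = 166°

346°, 76°, 166°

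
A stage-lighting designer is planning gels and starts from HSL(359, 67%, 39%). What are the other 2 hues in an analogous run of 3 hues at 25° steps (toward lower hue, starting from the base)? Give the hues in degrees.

334° and 309°

Analogous hues sit every 25° along the wheel.
359 − 25 = 334°
359 − 50 = 309°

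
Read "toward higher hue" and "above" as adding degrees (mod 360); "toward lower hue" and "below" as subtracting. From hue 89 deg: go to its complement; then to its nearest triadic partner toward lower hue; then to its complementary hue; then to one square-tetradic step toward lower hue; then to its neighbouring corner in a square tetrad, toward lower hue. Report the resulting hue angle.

+180° (complement): 89 + 180 = 269°
−120° (triadic ↓): 269 − 120 = 149°
+180° (complement): 149 + 180 = 329°
−90° (square ↓): 329 − 90 = 239°
−90° (square ↓): 239 − 90 = 149°

149°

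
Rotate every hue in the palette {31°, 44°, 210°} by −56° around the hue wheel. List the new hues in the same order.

31 − 56 = -25 → -25 + 360 = 335°
44 − 56 = -12 → -12 + 360 = 348°
210 − 56 = 154°

335°, 348°, 154°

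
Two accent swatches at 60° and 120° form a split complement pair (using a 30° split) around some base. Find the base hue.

270°

The accents sit 30° either side of the complement, so the complement is their short-arc midpoint on the wheel.
Short-arc midpoint of 60° and 120°: 90°.
Base is 180° from the complement: 90 − 180 = -90 → -90 + 360 = 270°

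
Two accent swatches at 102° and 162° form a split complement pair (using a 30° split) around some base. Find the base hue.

312°

The accents sit 30° either side of the complement, so the complement is their short-arc midpoint on the wheel.
Short-arc midpoint of 102° and 162°: 132°.
Base is 180° from the complement: 132 − 180 = -48 → -48 + 360 = 312°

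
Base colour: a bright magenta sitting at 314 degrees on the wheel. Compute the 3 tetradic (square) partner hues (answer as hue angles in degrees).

A square tetradic scheme places four hues every 90°.
314 + 90 = 404 → 404 − 360 = 44°
314 + 180 = 494 → 494 − 360 = 134°
314 + 270 = 584 → 584 − 360 = 224°

44°, 134°, and 224°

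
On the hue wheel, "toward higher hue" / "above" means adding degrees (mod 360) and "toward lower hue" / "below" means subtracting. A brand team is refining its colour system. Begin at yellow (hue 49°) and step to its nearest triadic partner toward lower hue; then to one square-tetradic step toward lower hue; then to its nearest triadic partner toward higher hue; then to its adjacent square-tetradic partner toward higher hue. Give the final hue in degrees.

49 − 120 = -71 → -71 + 360 = 289°   (triadic ↓)
289 − 90 = 199°   (square ↓)
199 + 120 = 319°   (triadic ↑)
319 + 90 = 409 → 409 − 360 = 49°   (square ↑)

49°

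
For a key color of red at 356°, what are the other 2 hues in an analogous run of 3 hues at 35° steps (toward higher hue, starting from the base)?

356 + 35 = 391 → 391 − 360 = 31°
356 + 70 = 426 → 426 − 360 = 66°

31° and 66°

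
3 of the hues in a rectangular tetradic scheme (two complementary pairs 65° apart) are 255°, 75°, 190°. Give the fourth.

A rectangular tetradic uses two complementary pairs 65° apart: offsets 0°, 65°, 180°, 245°.
Among {75°, 190°, 255°}, 75° and 255° are a 180° pair.
The remaining hue 190° needs its own complement: 190 + 180 = 370 → 370 − 360 = 10°

10°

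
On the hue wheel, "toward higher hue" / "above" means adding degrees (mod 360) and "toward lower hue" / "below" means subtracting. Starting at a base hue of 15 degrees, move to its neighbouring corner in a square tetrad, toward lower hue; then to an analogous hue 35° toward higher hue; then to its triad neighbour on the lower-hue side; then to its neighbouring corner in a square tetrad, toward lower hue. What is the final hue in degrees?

square ↓ −90°: 15 − 90 = -75 → -75 + 360 = 285°
analog 35° ↑ +35°: 285 + 35 = 320°
triadic ↓ −120°: 320 − 120 = 200°
square ↓ −90°: 200 − 90 = 110°

110°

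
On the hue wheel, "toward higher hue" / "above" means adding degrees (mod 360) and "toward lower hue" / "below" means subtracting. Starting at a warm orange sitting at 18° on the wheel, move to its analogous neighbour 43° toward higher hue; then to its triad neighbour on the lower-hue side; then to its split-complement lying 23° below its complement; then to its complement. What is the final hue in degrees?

+43° (analog 43° ↑): 18 + 43 = 61°
−120° (triadic ↓): 61 − 120 = -59 → -59 + 360 = 301°
+157° (split-comp 23° ↓): 301 + 157 = 458 → 458 − 360 = 98°
+180° (complement): 98 + 180 = 278°

278°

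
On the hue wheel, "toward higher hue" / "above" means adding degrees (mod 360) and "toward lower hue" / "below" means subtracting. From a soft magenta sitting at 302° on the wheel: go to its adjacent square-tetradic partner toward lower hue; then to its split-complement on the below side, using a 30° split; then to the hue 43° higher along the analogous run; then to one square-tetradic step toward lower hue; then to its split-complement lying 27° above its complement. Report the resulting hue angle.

162°

302 − 90 = 212°   (square ↓)
212 + 150 = 362 → 362 − 360 = 2°   (split-comp 30° ↓)
2 + 43 = 45°   (analog 43° ↑)
45 − 90 = -45 → -45 + 360 = 315°   (square ↓)
315 + 207 = 522 → 522 − 360 = 162°   (split-comp 27° ↑)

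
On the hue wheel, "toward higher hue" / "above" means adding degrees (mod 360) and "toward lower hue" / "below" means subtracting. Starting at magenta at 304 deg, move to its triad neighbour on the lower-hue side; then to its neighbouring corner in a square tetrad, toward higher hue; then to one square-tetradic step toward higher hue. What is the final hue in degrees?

4°

304 − 120 = 184°   (triadic ↓)
184 + 90 = 274°   (square ↑)
274 + 90 = 364 → 364 − 360 = 4°   (square ↑)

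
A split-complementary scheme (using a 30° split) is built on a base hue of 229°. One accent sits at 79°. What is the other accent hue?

19°

Split-complementary hues sit 30° either side of the complement.
Complement of the base 229°: 229 + 180 = 409 → 409 − 360 = 49°
The given accent 79° is 30° one side of 49°; the other accent sits 30° the other side: 49 − 30 = 19°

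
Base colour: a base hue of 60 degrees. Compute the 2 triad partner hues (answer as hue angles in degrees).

A triad places three hues 120° apart.
60 + 120 = 180°
60 + 240 = 300°

180° and 300°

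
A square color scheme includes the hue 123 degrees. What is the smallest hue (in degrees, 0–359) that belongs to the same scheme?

33°

A square tetradic scheme places four hues every 90°.
The full set through 123° is {33°, 123°, 213°, 303°}.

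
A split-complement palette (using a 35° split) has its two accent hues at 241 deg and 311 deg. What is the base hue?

96°

The accents sit 35° either side of the complement, so the complement is their short-arc midpoint on the wheel.
Short-arc midpoint of 241° and 311°: 276°.
Base is 180° from the complement: 276 − 180 = 96°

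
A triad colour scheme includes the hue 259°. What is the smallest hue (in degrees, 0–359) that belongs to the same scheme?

A triad places three hues 120° apart.
The full set through 259° is {19°, 139°, 259°}.

19°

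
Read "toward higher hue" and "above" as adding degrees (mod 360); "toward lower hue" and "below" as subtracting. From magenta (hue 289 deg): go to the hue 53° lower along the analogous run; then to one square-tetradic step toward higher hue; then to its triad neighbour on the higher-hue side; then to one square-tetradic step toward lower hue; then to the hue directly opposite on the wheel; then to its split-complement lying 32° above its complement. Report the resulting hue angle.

28°

−53° (analog 53° ↓): 289 − 53 = 236°
+90° (square ↑): 236 + 90 = 326°
+120° (triadic ↑): 326 + 120 = 446 → 446 − 360 = 86°
−90° (square ↓): 86 − 90 = -4 → -4 + 360 = 356°
+180° (complement): 356 + 180 = 536 → 536 − 360 = 176°
+212° (split-comp 32° ↑): 176 + 212 = 388 → 388 − 360 = 28°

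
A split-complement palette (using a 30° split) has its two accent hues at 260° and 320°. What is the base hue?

110°

The accents sit 30° either side of the complement, so the complement is their short-arc midpoint on the wheel.
Short-arc midpoint of 260° and 320°: 290°.
Base is 180° from the complement: 290 − 180 = 110°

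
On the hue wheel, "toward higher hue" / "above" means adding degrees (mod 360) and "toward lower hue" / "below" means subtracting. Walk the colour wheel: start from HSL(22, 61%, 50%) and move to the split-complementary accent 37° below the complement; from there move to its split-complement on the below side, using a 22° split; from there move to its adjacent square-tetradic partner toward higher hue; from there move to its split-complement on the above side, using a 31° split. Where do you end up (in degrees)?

264°

split-comp 37° ↓ +143°: 22 + 143 = 165°
split-comp 22° ↓ +158°: 165 + 158 = 323°
square ↑ +90°: 323 + 90 = 413 → 413 − 360 = 53°
split-comp 31° ↑ +211°: 53 + 211 = 264°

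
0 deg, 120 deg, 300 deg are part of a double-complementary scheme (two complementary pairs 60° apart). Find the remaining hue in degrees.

A rectangular tetradic uses two complementary pairs 60° apart: offsets 0°, 60°, 180°, 240°.
Among {0°, 120°, 300°}, 300° and 120° are a 180° pair.
The remaining hue 0° needs its own complement: 0 + 180 = 180°

180°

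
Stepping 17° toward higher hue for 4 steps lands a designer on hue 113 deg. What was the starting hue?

45°

4 steps of 17° (toward higher hue) give a net shift of +68°.
Start = end − shift: 113 − 68 = 45°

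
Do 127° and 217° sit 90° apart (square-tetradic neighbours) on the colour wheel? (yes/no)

yes

Angular distance: |127 − 217| = 90 = 90°.
90° apart (square-tetradic neighbours) requires 90°.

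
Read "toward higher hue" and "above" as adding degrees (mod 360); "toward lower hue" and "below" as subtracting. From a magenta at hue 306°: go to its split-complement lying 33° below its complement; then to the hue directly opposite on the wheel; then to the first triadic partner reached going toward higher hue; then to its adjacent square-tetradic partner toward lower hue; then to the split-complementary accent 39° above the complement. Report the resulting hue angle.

split-comp 33° ↓ +147°: 306 + 147 = 453 → 453 − 360 = 93°
complement +180°: 93 + 180 = 273°
triadic ↑ +120°: 273 + 120 = 393 → 393 − 360 = 33°
square ↓ −90°: 33 − 90 = -57 → -57 + 360 = 303°
split-comp 39° ↑ +219°: 303 + 219 = 522 → 522 − 360 = 162°

162°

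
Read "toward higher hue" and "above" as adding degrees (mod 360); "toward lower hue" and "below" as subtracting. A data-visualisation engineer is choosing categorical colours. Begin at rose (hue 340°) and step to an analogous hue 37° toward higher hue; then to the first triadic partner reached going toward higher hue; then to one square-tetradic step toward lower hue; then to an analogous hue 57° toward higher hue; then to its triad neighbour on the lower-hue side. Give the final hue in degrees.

344°

+37° (analog 37° ↑): 340 + 37 = 377 → 377 − 360 = 17°
+120° (triadic ↑): 17 + 120 = 137°
−90° (square ↓): 137 − 90 = 47°
+57° (analog 57° ↑): 47 + 57 = 104°
−120° (triadic ↓): 104 − 120 = -16 → -16 + 360 = 344°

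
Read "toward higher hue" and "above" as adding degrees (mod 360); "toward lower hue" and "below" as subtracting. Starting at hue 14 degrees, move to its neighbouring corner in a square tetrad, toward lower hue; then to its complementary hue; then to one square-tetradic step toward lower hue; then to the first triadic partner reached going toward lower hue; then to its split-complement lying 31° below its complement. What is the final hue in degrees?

14 − 90 = -76 → -76 + 360 = 284°   (square ↓)
284 + 180 = 464 → 464 − 360 = 104°   (complement)
104 − 90 = 14°   (square ↓)
14 − 120 = -106 → -106 + 360 = 254°   (triadic ↓)
254 + 149 = 403 → 403 − 360 = 43°   (split-comp 31° ↓)

43°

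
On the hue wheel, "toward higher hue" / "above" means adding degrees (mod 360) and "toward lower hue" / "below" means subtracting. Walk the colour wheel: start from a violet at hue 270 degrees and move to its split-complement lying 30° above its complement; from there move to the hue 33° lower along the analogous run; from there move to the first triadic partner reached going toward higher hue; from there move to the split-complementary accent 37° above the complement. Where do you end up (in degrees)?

split-comp 30° ↑ +210°: 270 + 210 = 480 → 480 − 360 = 120°
analog 33° ↓ −33°: 120 − 33 = 87°
triadic ↑ +120°: 87 + 120 = 207°
split-comp 37° ↑ +217°: 207 + 217 = 424 → 424 − 360 = 64°

64°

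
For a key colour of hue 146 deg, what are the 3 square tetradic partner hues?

146 + 90 = 236°
146 + 180 = 326°
146 + 270 = 416 → 416 − 360 = 56°

236°, 326° and 56°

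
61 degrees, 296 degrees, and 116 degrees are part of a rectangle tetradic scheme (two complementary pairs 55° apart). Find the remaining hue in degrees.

A rectangular tetradic uses two complementary pairs 55° apart: offsets 0°, 55°, 180°, 235°.
Among {61°, 116°, 296°}, 296° and 116° are a 180° pair.
The remaining hue 61° needs its own complement: 61 + 180 = 241°

241°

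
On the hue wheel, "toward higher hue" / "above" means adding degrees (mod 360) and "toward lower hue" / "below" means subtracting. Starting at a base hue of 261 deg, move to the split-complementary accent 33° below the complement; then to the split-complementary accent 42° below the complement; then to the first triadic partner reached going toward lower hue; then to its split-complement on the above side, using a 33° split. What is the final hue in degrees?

261 + 147 = 408 → 408 − 360 = 48°   (split-comp 33° ↓)
48 + 138 = 186°   (split-comp 42° ↓)
186 − 120 = 66°   (triadic ↓)
66 + 213 = 279°   (split-comp 33° ↑)

279°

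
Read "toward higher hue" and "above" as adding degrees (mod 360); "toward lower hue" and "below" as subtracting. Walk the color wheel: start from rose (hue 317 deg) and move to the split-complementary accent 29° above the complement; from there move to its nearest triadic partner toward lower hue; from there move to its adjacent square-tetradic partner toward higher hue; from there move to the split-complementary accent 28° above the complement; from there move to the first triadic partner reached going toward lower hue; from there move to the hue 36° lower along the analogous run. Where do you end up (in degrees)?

317 + 209 = 526 → 526 − 360 = 166°   (split-comp 29° ↑)
166 − 120 = 46°   (triadic ↓)
46 + 90 = 136°   (square ↑)
136 + 208 = 344°   (split-comp 28° ↑)
344 − 120 = 224°   (triadic ↓)
224 − 36 = 188°   (analog 36° ↓)

188°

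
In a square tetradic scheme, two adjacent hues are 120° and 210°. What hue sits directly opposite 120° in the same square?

300°

A square tetradic scheme places four hues 90° apart; opposite corners are 180° apart.
120 + 180 = 300°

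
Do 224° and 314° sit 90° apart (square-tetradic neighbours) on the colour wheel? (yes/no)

Angular distance: |224 − 314| = 90 = 90°.
90° apart (square-tetradic neighbours) requires 90°.

yes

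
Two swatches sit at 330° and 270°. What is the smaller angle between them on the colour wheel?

|330 − 270| = 60.
60 ≤ 180, so the shorter arc is 60°.

60°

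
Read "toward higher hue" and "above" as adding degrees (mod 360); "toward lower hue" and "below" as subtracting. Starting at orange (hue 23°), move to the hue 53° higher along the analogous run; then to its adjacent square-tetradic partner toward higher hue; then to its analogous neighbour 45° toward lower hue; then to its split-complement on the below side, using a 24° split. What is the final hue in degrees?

23 + 53 = 76°   (analog 53° ↑)
76 + 90 = 166°   (square ↑)
166 − 45 = 121°   (analog 45° ↓)
121 + 156 = 277°   (split-comp 24° ↓)

277°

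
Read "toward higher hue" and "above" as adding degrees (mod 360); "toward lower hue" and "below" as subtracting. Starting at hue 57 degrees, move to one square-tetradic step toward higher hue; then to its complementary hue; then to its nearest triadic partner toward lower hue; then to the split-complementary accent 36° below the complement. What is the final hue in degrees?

57 + 90 = 147°   (square ↑)
147 + 180 = 327°   (complement)
327 − 120 = 207°   (triadic ↓)
207 + 144 = 351°   (split-comp 36° ↓)

351°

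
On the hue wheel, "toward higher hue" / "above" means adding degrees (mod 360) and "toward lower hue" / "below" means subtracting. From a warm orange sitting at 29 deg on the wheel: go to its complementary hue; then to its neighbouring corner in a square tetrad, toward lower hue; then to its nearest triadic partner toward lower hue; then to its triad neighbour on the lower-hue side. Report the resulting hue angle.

complement +180°: 29 + 180 = 209°
square ↓ −90°: 209 − 90 = 119°
triadic ↓ −120°: 119 − 120 = -1 → -1 + 360 = 359°
triadic ↓ −120°: 359 − 120 = 239°

239°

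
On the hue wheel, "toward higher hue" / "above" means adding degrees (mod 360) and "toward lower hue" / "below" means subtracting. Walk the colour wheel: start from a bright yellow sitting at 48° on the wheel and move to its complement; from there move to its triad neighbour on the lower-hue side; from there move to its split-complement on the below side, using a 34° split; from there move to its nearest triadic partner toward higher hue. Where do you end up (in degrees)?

complement +180°: 48 + 180 = 228°
triadic ↓ −120°: 228 − 120 = 108°
split-comp 34° ↓ +146°: 108 + 146 = 254°
triadic ↑ +120°: 254 + 120 = 374 → 374 − 360 = 14°

14°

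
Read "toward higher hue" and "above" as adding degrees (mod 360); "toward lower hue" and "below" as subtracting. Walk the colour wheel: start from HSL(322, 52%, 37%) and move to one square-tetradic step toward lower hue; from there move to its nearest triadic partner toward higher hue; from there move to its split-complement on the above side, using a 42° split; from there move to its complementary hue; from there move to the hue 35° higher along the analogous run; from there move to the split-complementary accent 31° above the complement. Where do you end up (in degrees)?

280°

322 − 90 = 232°   (square ↓)
232 + 120 = 352°   (triadic ↑)
352 + 222 = 574 → 574 − 360 = 214°   (split-comp 42° ↑)
214 + 180 = 394 → 394 − 360 = 34°   (complement)
34 + 35 = 69°   (analog 35° ↑)
69 + 211 = 280°   (split-comp 31° ↑)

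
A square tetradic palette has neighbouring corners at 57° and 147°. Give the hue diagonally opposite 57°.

A square tetradic scheme places four hues 90° apart; opposite corners are 180° apart.
57 + 180 = 237°

237°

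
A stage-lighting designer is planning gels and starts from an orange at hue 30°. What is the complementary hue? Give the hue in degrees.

210°

The complement sits 180° across the wheel.
30 + 180 = 210°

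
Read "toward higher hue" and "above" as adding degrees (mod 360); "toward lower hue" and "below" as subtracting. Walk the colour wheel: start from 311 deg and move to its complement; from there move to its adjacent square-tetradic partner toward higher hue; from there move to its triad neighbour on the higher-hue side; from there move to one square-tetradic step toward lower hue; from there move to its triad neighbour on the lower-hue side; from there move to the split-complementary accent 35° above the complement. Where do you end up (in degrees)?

346°

complement +180°: 311 + 180 = 491 → 491 − 360 = 131°
square ↑ +90°: 131 + 90 = 221°
triadic ↑ +120°: 221 + 120 = 341°
square ↓ −90°: 341 − 90 = 251°
triadic ↓ −120°: 251 − 120 = 131°
split-comp 35° ↑ +215°: 131 + 215 = 346°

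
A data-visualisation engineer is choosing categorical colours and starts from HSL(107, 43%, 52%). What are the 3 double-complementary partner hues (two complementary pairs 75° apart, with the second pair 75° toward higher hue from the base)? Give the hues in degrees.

182°, 287° and 2°

A rectangular tetradic uses two complementary pairs 75° apart: offsets 0°, 75°, 180°, 255°.
107 + 75 = 182°
107 + 180 = 287°
107 + 255 = 362 → 362 − 360 = 2°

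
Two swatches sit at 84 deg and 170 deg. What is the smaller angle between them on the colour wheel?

86°

|84 − 170| = 86.
86 ≤ 180, so the shorter arc is 86°.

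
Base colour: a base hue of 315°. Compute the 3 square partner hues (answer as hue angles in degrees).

A square tetradic scheme places four hues every 90°.
315 + 90 = 405 → 405 − 360 = 45°
315 + 180 = 495 → 495 − 360 = 135°
315 + 270 = 585 → 585 − 360 = 225°

45°, 135°, and 225°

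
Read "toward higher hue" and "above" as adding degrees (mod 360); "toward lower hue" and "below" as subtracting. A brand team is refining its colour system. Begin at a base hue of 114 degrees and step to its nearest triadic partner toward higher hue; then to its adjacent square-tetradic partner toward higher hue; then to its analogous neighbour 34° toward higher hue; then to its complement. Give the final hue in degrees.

178°

114 + 120 = 234°   (triadic ↑)
234 + 90 = 324°   (square ↑)
324 + 34 = 358°   (analog 34° ↑)
358 + 180 = 538 → 538 − 360 = 178°   (complement)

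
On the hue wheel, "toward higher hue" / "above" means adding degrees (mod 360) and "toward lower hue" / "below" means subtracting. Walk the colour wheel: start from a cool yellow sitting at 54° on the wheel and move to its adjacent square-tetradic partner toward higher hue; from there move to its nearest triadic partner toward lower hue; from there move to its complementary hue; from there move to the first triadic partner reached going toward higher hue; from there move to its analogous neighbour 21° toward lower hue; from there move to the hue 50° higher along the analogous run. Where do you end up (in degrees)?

54 + 90 = 144°   (square ↑)
144 − 120 = 24°   (triadic ↓)
24 + 180 = 204°   (complement)
204 + 120 = 324°   (triadic ↑)
324 − 21 = 303°   (analog 21° ↓)
303 + 50 = 353°   (analog 50° ↑)

353°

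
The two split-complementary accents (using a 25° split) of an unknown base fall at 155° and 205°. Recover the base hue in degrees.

0°

The accents sit 25° either side of the complement, so the complement is their short-arc midpoint on the wheel.
Short-arc midpoint of 155° and 205°: 180°.
Base is 180° from the complement: 180 − 180 = 0°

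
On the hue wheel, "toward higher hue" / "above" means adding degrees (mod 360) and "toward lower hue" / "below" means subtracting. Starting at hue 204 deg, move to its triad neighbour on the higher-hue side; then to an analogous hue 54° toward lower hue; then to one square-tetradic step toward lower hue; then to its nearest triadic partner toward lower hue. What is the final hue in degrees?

60°

+120° (triadic ↑): 204 + 120 = 324°
−54° (analog 54° ↓): 324 − 54 = 270°
−90° (square ↓): 270 − 90 = 180°
−120° (triadic ↓): 180 − 120 = 60°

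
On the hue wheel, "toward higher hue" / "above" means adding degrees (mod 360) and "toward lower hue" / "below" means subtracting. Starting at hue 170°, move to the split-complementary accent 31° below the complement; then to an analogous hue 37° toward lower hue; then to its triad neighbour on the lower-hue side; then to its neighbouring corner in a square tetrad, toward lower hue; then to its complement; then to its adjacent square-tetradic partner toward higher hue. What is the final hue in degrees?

split-comp 31° ↓ +149°: 170 + 149 = 319°
analog 37° ↓ −37°: 319 − 37 = 282°
triadic ↓ −120°: 282 − 120 = 162°
square ↓ −90°: 162 − 90 = 72°
complement +180°: 72 + 180 = 252°
square ↑ +90°: 252 + 90 = 342°

342°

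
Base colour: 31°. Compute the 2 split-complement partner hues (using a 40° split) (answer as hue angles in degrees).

171° and 251°

Split-complementary hues sit 40° either side of the complement.
Complement of 31°: 31 + 180 = 211°
211 − 40 = 171°
211 + 40 = 251°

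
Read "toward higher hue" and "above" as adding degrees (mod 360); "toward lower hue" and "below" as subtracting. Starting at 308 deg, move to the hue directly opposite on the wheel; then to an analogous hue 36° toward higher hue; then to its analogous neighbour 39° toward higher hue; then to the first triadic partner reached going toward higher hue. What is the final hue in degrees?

323°

complement +180°: 308 + 180 = 488 → 488 − 360 = 128°
analog 36° ↑ +36°: 128 + 36 = 164°
analog 39° ↑ +39°: 164 + 39 = 203°
triadic ↑ +120°: 203 + 120 = 323°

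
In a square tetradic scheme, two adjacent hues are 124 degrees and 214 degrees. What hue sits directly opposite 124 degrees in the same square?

304°

A square tetradic scheme places four hues 90° apart; opposite corners are 180° apart.
124 + 180 = 304°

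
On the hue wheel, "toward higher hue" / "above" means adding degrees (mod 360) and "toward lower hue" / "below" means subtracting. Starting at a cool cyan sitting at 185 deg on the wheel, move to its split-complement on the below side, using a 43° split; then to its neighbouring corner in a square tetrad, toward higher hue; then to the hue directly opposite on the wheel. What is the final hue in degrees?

232°

+137° (split-comp 43° ↓): 185 + 137 = 322°
+90° (square ↑): 322 + 90 = 412 → 412 − 360 = 52°
+180° (complement): 52 + 180 = 232°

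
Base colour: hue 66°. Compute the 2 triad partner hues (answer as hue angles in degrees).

66 + 120 = 186°
66 + 240 = 306°

186° and 306°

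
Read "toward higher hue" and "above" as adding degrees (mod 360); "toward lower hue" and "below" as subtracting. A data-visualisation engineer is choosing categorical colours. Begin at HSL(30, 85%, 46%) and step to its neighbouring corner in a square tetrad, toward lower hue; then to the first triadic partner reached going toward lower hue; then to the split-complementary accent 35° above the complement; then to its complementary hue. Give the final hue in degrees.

30 − 90 = -60 → -60 + 360 = 300°   (square ↓)
300 − 120 = 180°   (triadic ↓)
180 + 215 = 395 → 395 − 360 = 35°   (split-comp 35° ↑)
35 + 180 = 215°   (complement)

215°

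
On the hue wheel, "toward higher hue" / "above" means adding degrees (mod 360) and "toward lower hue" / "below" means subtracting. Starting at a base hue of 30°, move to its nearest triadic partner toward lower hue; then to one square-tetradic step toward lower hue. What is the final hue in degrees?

−120° (triadic ↓): 30 − 120 = -90 → -90 + 360 = 270°
−90° (square ↓): 270 − 90 = 180°

180°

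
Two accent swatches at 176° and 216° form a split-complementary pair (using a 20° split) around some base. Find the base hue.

The accents sit 20° either side of the complement, so the complement is their short-arc midpoint on the wheel.
Short-arc midpoint of 176° and 216°: 196°.
Base is 180° from the complement: 196 − 180 = 16°

16°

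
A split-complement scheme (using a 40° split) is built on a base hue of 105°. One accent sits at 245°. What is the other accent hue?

325°

Split-complementary hues sit 40° either side of the complement.
Complement of the base 105°: 105 + 180 = 285°
The given accent 245° is 40° one side of 285°; the other accent sits 40° the other side: 285 + 40 = 325°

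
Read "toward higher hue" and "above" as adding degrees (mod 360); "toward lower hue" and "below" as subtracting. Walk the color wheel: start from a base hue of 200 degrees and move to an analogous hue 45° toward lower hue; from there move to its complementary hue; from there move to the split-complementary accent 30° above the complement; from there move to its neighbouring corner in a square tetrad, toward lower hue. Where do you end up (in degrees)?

95°

analog 45° ↓ −45°: 200 − 45 = 155°
complement +180°: 155 + 180 = 335°
split-comp 30° ↑ +210°: 335 + 210 = 545 → 545 − 360 = 185°
square ↓ −90°: 185 − 90 = 95°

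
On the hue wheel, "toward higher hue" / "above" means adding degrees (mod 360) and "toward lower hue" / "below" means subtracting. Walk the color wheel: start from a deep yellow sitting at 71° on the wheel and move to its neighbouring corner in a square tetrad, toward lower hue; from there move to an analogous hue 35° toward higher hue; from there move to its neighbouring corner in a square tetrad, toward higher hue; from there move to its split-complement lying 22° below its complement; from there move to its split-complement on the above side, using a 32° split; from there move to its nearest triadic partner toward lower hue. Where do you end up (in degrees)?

square ↓ −90°: 71 − 90 = -19 → -19 + 360 = 341°
analog 35° ↑ +35°: 341 + 35 = 376 → 376 − 360 = 16°
square ↑ +90°: 16 + 90 = 106°
split-comp 22° ↓ +158°: 106 + 158 = 264°
split-comp 32° ↑ +212°: 264 + 212 = 476 → 476 − 360 = 116°
triadic ↓ −120°: 116 − 120 = -4 → -4 + 360 = 356°

356°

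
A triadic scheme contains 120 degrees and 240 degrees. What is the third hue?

A triad spaces three hues 120° apart.
The full set is {0°, 120°, 240°}.

0°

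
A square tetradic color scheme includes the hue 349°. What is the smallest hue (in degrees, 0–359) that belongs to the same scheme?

79°

A square tetradic scheme places four hues every 90°.
The full set through 349° is {79°, 169°, 259°, 349°}.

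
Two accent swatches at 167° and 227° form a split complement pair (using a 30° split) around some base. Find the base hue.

The accents sit 30° either side of the complement, so the complement is their short-arc midpoint on the wheel.
Short-arc midpoint of 167° and 227°: 197°.
Base is 180° from the complement: 197 − 180 = 17°

17°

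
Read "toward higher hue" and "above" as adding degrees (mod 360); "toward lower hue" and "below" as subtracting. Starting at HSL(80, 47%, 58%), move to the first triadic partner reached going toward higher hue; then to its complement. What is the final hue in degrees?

20°

triadic ↑ +120°: 80 + 120 = 200°
complement +180°: 200 + 180 = 380 → 380 − 360 = 20°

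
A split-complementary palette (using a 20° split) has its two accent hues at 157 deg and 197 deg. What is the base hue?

The accents sit 20° either side of the complement, so the complement is their short-arc midpoint on the wheel.
Short-arc midpoint of 157° and 197°: 177°.
Base is 180° from the complement: 177 − 180 = -3 → -3 + 360 = 357°

357°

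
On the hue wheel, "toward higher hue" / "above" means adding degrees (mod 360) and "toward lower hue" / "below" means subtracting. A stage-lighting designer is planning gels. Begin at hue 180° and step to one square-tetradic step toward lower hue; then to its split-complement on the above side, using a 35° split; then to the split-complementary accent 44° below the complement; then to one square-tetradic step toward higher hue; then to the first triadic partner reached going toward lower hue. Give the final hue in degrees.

51°

square ↓ −90°: 180 − 90 = 90°
split-comp 35° ↑ +215°: 90 + 215 = 305°
split-comp 44° ↓ +136°: 305 + 136 = 441 → 441 − 360 = 81°
square ↑ +90°: 81 + 90 = 171°
triadic ↓ −120°: 171 − 120 = 51°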